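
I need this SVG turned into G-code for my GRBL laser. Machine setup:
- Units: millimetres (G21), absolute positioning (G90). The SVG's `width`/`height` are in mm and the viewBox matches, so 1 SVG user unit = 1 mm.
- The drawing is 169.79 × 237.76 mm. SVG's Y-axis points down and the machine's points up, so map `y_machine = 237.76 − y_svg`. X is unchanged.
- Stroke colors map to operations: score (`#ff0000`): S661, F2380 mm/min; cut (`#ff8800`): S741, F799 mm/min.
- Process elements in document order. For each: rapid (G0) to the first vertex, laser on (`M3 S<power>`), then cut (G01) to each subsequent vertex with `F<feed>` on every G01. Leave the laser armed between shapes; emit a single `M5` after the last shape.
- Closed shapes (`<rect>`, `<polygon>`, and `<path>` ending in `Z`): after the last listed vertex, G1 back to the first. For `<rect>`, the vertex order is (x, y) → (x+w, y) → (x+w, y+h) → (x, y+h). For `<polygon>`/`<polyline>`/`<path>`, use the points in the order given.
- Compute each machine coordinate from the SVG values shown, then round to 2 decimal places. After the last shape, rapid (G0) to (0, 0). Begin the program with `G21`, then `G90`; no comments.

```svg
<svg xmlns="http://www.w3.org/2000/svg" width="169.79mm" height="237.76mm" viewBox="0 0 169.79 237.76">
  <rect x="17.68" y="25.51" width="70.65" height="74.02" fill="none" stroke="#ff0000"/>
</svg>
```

G21
G90
G0 X17.68 Y212.25
M3 S661
G01 X88.33 Y212.25 F2380
G01 X88.33 Y138.23 F2380
G01 X17.68 Y138.23 F2380
G01 X17.68 Y212.25 F2380
M5
G0 X0.00 Y0.00

Since the viewBox matches the mm dimensions, user units are millimetres directly. The only transform is the Y-flip y_m = 237.76 − y_svg.

Shape 1 is a rectangle drawn with `<rect>`. Its stroke #ff0000 means score at S661, F2380. After flipping Y the toolpath is (17.68,212.25) → (88.33,212.25) → (88.33,138.23) → (17.68,138.23) → (17.68,212.25), returning to the start.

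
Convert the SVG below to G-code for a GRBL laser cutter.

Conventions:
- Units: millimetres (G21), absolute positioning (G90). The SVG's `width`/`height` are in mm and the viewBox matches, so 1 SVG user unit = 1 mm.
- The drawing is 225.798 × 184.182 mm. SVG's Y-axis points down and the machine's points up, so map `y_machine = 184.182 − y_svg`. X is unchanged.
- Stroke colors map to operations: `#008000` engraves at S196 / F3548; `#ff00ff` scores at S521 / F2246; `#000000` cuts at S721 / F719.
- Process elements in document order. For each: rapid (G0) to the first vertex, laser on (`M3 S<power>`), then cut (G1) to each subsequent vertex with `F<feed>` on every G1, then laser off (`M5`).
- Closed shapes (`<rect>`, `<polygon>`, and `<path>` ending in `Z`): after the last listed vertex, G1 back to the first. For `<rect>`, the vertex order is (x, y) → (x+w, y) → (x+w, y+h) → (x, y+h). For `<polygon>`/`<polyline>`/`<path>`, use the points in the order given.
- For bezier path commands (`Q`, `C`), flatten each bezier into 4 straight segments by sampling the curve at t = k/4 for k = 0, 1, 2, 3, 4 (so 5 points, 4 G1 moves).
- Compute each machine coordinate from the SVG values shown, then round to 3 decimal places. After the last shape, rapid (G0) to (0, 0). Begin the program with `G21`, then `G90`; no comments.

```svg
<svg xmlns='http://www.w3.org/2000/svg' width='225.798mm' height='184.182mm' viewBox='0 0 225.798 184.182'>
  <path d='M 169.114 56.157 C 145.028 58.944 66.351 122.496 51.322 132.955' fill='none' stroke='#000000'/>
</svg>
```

viewBox `0 0 225.798 184.182` with mm width/height → 1 unit = 1 mm. Flip: y_m = 184.182 − y_svg.

**Shape 1** — `<path>` cubic bezier, stroke `#000000` → cut (S721, F719). Control points (SVG): P0=(169.114,56.157), P1=(145.028,58.944), P2=(66.351,122.496), P3=(51.322,132.955); sampled at t=k/4. Machine vertices: (169.114,128.025) → (142.661,116.320) → (106.822,92.503) → (72.680,67.247) → (51.322,51.227). Open path.

G21
G90
G0 X169.114 Y128.025
M3 S721
G1 X142.661 Y116.320 F719
G1 X106.822 Y92.503 F719
G1 X72.680 Y67.247 F719
G1 X51.322 Y51.227 F719
M5
G0 X0.000 Y0.000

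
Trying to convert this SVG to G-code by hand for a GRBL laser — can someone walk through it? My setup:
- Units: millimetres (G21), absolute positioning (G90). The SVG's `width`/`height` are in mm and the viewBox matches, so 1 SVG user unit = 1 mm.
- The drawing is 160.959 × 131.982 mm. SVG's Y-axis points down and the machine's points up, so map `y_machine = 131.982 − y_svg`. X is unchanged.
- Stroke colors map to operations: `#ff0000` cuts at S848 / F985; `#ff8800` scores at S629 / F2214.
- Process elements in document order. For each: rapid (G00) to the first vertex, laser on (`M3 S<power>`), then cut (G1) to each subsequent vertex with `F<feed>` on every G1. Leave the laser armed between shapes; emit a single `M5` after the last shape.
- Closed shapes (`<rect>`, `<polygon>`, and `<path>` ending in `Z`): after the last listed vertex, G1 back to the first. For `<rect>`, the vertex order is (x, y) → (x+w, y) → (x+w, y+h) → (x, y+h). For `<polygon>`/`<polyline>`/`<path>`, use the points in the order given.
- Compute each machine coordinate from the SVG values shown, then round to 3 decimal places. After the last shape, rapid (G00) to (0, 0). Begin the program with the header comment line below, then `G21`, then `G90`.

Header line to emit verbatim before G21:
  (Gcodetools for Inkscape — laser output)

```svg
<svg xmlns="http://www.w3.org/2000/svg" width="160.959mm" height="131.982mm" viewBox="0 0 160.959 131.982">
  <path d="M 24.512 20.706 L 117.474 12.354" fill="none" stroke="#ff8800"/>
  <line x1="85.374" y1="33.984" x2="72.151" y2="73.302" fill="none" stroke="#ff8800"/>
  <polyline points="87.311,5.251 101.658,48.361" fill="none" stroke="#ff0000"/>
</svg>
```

viewBox `0 0 160.959 131.982` with mm width/height → 1 unit = 1 mm. Flip: y_m = 131.982 − y_svg.

**Shape 1** — `<path>` line segment, stroke `#ff8800` → score (S629, F2214). Machine vertices: (24.512,111.276) → (117.474,119.628). Open path.

**Shape 2** — `<line>` line segment, stroke `#ff8800` → score (S629, F2214). Machine vertices: (85.374,97.998) → (72.151,58.680). Open path.

**Shape 3** — `<polyline>` line segment, stroke `#ff0000` → cut (S848, F985). Machine vertices: (87.311,126.731) → (101.658,83.621). Open path.

(Gcodetools for Inkscape — laser output)
G21
G90
G00 X24.512 Y111.276
M3 S629
G1 X117.474 Y119.628 F2214
G00 X85.374 Y97.998
M3 S629
G1 X72.151 Y58.680 F2214
G00 X87.311 Y126.731
M3 S848
G1 X101.658 Y83.621 F985
M5
G00 X0.000 Y0.000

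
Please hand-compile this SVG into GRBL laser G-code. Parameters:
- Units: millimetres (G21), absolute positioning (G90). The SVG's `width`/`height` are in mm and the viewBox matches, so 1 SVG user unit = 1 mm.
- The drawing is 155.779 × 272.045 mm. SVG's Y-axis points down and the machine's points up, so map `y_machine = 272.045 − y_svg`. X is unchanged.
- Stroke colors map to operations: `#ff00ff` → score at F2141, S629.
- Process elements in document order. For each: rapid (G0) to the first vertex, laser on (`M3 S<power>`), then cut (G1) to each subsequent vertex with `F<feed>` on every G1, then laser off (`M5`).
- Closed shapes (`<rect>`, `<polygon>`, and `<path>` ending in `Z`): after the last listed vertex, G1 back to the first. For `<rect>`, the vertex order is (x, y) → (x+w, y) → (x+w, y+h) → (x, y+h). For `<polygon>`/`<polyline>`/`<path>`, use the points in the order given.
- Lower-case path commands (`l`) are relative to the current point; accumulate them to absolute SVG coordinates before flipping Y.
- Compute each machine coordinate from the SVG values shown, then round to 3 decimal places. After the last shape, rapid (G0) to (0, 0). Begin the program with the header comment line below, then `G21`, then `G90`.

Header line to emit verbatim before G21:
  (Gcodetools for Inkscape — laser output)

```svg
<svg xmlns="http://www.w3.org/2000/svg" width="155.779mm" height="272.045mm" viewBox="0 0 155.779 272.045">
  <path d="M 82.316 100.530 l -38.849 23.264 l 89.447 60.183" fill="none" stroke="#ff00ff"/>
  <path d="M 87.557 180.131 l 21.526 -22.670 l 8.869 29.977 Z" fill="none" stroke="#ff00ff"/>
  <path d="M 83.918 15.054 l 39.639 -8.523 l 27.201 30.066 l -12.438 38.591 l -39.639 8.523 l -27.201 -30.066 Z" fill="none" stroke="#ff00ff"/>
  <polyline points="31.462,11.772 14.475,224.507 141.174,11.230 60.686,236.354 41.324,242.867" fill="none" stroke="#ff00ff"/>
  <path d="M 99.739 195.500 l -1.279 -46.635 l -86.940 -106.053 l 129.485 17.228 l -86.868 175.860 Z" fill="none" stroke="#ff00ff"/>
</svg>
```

viewBox `0 0 155.779 272.045` with mm width/height → 1 unit = 1 mm. Flip: y_m = 272.045 − y_svg.

**Shape 1** — `<path>` open polyline, stroke `#ff00ff` → score (S629, F2141). Machine vertices: (82.316,171.515) → (43.467,148.251) → (132.914,88.068). Open path.

**Shape 2** — `<path>` regular polygon, stroke `#ff00ff` → score (S629, F2141). Machine vertices: (87.557,91.914) → (109.083,114.584) → (117.952,84.607) → (87.557,91.914). Closed: final G1 returns to the first vertex.

**Shape 3** — `<path>` regular polygon, stroke `#ff00ff` → score (S629, F2141). Machine vertices: (83.918,256.991) → (123.557,265.514) → (150.758,235.448) → (138.320,196.857) → (98.681,188.334) → (71.480,218.400) → (83.918,256.991). Closed: final G1 returns to the first vertex.

**Shape 4** — `<polyline>` open polyline, stroke `#ff00ff` → score (S629, F2141). Machine vertices: (31.462,260.273) → (14.475,47.538) → (141.174,260.815) → (60.686,35.691) → (41.324,29.178). Open path.

**Shape 5** — `<path>` closed polygon, stroke `#ff00ff` → score (S629, F2141). Machine vertices: (99.739,76.545) → (98.460,123.180) → (11.520,229.233) → (141.005,212.005) → (54.137,36.145) → (99.739,76.545). Closed: final G1 returns to the first vertex.

(Gcodetools for Inkscape — laser output)
G21
G90
G0 X82.316 Y171.515
M3 S629
G1 X43.467 Y148.251 F2141
G1 X132.914 Y88.068 F2141
M5
G0 X87.557 Y91.914
M3 S629
G1 X109.083 Y114.584 F2141
G1 X117.952 Y84.607 F2141
G1 X87.557 Y91.914 F2141
M5
G0 X83.918 Y256.991
M3 S629
G1 X123.557 Y265.514 F2141
G1 X150.758 Y235.448 F2141
G1 X138.320 Y196.857 F2141
G1 X98.681 Y188.334 F2141
G1 X71.480 Y218.400 F2141
G1 X83.918 Y256.991 F2141
M5
G0 X31.462 Y260.273
M3 S629
G1 X14.475 Y47.538 F2141
G1 X141.174 Y260.815 F2141
G1 X60.686 Y35.691 F2141
G1 X41.324 Y29.178 F2141
M5
G0 X99.739 Y76.545
M3 S629
G1 X98.460 Y123.180 F2141
G1 X11.520 Y229.233 F2141
G1 X141.005 Y212.005 F2141
G1 X54.137 Y36.145 F2141
G1 X99.739 Y76.545 F2141
M5
G0 X0.000 Y0.000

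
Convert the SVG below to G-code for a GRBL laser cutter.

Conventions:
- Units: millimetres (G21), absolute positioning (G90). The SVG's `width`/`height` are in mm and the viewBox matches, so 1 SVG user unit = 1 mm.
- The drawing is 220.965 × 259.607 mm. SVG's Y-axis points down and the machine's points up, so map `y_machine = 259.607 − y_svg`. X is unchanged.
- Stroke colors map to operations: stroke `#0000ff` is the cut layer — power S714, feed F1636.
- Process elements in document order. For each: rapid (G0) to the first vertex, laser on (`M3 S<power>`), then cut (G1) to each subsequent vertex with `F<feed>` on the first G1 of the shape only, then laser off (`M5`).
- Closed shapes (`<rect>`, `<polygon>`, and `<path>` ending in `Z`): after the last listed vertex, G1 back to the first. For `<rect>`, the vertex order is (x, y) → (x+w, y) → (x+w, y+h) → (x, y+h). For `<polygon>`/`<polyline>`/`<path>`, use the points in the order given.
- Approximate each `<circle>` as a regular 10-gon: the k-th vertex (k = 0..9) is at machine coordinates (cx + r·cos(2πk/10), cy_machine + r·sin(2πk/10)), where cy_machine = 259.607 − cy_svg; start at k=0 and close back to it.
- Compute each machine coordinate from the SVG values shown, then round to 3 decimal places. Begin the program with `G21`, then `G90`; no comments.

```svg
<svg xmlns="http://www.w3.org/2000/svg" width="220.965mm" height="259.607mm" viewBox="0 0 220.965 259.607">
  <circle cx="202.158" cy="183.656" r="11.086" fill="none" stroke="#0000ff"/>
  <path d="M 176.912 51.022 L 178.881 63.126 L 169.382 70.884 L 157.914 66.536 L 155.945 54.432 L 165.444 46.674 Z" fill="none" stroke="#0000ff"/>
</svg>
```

viewBox `0 0 220.965 259.607` with mm width/height → 1 unit = 1 mm. Flip: y_m = 259.607 − y_svg.

**Shape 1** — `<circle>` circle, stroke `#0000ff` → cut (S714, F1636). Machine vertices: (213.244,75.951) → (211.127,82.467) → (205.584,86.494) → (198.732,86.494) → (193.189,82.467) → (191.072,75.951) → (193.189,69.435) → (198.732,65.408) → (205.584,65.408) → (211.127,69.435) → (213.244,75.951). Closed: final G1 returns to the first vertex.

**Shape 2** — `<path>` regular polygon, stroke `#0000ff` → cut (S714, F1636). Machine vertices: (176.912,208.585) → (178.881,196.481) → (169.382,188.723) → (157.914,193.071) → (155.945,205.175) → (165.444,212.933) → (176.912,208.585). Closed: final G1 returns to the first vertex.

G21
G90
G0 X213.244 Y75.951
M3 S714
G1 X211.127 Y82.467 F1636
G1 X205.584 Y86.494
G1 X198.732 Y86.494
G1 X193.189 Y82.467
G1 X191.072 Y75.951
G1 X193.189 Y69.435
G1 X198.732 Y65.408
G1 X205.584 Y65.408
G1 X211.127 Y69.435
G1 X213.244 Y75.951
M5
G0 X176.912 Y208.585
M3 S714
G1 X178.881 Y196.481 F1636
G1 X169.382 Y188.723
G1 X157.914 Y193.071
G1 X155.945 Y205.175
G1 X165.444 Y212.933
G1 X176.912 Y208.585
M5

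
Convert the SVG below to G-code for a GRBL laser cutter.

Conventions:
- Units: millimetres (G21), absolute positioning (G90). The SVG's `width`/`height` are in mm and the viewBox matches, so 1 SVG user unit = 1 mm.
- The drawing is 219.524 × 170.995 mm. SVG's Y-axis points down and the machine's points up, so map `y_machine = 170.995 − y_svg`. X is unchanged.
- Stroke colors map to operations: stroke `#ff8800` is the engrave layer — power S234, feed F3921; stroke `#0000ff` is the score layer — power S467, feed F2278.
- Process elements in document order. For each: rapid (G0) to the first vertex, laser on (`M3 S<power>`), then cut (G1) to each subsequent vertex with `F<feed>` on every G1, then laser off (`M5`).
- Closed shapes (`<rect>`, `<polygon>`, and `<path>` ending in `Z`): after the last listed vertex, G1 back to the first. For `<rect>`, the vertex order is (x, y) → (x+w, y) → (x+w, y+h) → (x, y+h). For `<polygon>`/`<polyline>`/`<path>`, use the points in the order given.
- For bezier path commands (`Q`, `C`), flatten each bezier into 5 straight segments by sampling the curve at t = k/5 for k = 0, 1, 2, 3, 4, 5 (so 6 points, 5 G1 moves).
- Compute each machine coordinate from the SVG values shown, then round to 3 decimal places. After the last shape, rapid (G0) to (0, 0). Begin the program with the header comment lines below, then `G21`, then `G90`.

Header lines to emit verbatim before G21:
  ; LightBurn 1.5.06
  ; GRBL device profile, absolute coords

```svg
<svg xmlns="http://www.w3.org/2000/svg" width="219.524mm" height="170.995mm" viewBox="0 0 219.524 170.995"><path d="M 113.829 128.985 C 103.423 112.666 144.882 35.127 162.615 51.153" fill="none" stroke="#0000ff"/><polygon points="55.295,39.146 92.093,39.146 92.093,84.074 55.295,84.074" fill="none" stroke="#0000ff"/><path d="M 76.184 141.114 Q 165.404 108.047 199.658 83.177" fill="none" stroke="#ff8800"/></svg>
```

1 u = 1 mm; y_m = 170.995 − y.

[1] `<path>` cubic bezier, #0000ff→score S467 F2278: (113.829,42.010) → (113.204,57.910) → (121.399,81.072) → (134.785,104.068) → (149.733,119.468) → (162.615,119.842)

[2] `<polygon>` rectangle, #0000ff→score S467 F2278: (55.295,131.849) → (92.093,131.849) → (92.093,86.921) → (55.295,86.921) → (55.295,131.849) (closed)

[3] `<path>` quadratic bezier, #ff8800→engrave S234 F3921: (76.184,29.881) → (109.673,42.780) → (138.765,55.023) → (163.460,66.610) → (183.758,77.542) → (199.658,87.818)

; LightBurn 1.5.06
; GRBL device profile, absolute coords
G21
G90
G0 X113.829 Y42.010
M3 S467
G1 X113.204 Y57.910 F2278
G1 X121.399 Y81.072 F2278
G1 X134.785 Y104.068 F2278
G1 X149.733 Y119.468 F2278
G1 X162.615 Y119.842 F2278
M5
G0 X55.295 Y131.849
M3 S467
G1 X92.093 Y131.849 F2278
G1 X92.093 Y86.921 F2278
G1 X55.295 Y86.921 F2278
G1 X55.295 Y131.849 F2278
M5
G0 X76.184 Y29.881
M3 S234
G1 X109.673 Y42.780 F3921
G1 X138.765 Y55.023 F3921
G1 X163.460 Y66.610 F3921
G1 X183.758 Y77.542 F3921
G1 X199.658 Y87.818 F3921
M5
G0 X0.000 Y0.000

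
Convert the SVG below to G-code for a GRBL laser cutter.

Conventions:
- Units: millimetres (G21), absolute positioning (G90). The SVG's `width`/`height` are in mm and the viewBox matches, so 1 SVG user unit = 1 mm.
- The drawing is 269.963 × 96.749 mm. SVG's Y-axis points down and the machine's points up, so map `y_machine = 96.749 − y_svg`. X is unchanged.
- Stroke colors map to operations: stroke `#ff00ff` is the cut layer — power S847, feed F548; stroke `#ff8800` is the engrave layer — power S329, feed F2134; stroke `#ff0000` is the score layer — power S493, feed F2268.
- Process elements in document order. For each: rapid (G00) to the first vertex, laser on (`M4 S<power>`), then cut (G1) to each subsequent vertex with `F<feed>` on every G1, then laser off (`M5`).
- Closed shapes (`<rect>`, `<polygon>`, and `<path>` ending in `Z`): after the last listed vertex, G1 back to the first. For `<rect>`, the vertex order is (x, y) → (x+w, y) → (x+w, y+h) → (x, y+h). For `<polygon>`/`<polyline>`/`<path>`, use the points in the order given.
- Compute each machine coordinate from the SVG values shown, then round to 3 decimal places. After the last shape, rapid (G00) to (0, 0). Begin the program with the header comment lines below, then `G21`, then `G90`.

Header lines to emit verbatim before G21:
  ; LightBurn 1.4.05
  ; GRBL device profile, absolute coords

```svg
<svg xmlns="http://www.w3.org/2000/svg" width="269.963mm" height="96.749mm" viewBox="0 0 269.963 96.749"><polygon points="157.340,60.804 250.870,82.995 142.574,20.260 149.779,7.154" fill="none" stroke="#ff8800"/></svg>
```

; LightBurn 1.4.05
; GRBL device profile, absolute coords
G21
G90
G00 X157.340 Y35.945
M4 S329
G1 X250.870 Y13.754 F2134
G1 X142.574 Y76.489 F2134
G1 X149.779 Y89.595 F2134
G1 X157.340 Y35.945 F2134
M5
G00 X0.000 Y0.000

1 u = 1 mm; y_m = 96.749 − y.

[1] `<polygon>` closed polygon, #ff8800→engrave S329 F2134: (157.340,35.945) → (250.870,13.754) → (142.574,76.489) → (149.779,89.595) → (157.340,35.945) (closed)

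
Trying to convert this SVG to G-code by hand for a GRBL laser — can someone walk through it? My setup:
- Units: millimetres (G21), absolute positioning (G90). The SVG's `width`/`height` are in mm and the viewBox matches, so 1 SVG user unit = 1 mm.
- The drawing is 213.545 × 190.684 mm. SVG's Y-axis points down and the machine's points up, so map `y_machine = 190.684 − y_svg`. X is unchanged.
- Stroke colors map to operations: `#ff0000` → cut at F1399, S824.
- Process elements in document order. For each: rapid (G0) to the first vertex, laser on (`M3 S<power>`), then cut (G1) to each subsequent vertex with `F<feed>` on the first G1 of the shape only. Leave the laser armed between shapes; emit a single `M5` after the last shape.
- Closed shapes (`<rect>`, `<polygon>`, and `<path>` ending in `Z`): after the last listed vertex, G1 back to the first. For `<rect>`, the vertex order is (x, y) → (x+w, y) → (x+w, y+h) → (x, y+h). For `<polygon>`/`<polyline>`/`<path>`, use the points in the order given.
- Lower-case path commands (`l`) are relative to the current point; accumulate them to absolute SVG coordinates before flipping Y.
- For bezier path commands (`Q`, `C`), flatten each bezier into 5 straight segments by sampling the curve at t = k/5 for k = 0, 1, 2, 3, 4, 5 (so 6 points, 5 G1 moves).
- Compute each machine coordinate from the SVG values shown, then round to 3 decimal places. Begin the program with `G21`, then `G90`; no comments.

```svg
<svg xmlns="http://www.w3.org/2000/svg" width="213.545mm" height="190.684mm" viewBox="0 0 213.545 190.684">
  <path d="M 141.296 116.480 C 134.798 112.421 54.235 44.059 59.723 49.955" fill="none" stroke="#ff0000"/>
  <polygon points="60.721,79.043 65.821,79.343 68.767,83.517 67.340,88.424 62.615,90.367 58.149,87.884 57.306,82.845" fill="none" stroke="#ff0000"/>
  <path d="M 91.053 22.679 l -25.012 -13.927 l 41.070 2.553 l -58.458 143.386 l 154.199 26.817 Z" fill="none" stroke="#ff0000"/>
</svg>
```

Since the viewBox matches the mm dimensions, user units are millimetres directly. The only transform is the Y-flip y_m = 190.684 − y_svg.

Shape 1 is a cubic bezier drawn with `<path>`. Its stroke #ff0000 means cut at S824, F1399. After flipping Y the toolpath is (141.296,74.204) → (129.790,83.247) → (108.195,101.072) → (84.194,121.028) → (65.475,136.464) → (59.723,140.729).

Shape 2 is a regular polygon drawn with `<polygon>`. Its stroke #ff0000 means cut at S824, F1399. After flipping Y the toolpath is (60.721,111.641) → (65.821,111.341) → (68.767,107.167) → (67.340,102.260) → (62.615,100.317) → (58.149,102.800) → (57.306,107.839) → (60.721,111.641), returning to the start.

Shape 3 is a closed polygon drawn with `<path>`. Its stroke #ff0000 means cut at S824, F1399. After flipping Y the toolpath is (91.053,168.005) → (66.041,181.932) → (107.111,179.379) → (48.653,35.993) → (202.852,9.176) → (91.053,168.005), returning to the start.

G21
G90
G0 X141.296 Y74.204
M3 S824
G1 X129.790 Y83.247 F1399
G1 X108.195 Y101.072
G1 X84.194 Y121.028
G1 X65.475 Y136.464
G1 X59.723 Y140.729
G0 X60.721 Y111.641
M3 S824
G1 X65.821 Y111.341 F1399
G1 X68.767 Y107.167
G1 X67.340 Y102.260
G1 X62.615 Y100.317
G1 X58.149 Y102.800
G1 X57.306 Y107.839
G1 X60.721 Y111.641
G0 X91.053 Y168.005
M3 S824
G1 X66.041 Y181.932 F1399
G1 X107.111 Y179.379
G1 X48.653 Y35.993
G1 X202.852 Y9.176
G1 X91.053 Y168.005
M5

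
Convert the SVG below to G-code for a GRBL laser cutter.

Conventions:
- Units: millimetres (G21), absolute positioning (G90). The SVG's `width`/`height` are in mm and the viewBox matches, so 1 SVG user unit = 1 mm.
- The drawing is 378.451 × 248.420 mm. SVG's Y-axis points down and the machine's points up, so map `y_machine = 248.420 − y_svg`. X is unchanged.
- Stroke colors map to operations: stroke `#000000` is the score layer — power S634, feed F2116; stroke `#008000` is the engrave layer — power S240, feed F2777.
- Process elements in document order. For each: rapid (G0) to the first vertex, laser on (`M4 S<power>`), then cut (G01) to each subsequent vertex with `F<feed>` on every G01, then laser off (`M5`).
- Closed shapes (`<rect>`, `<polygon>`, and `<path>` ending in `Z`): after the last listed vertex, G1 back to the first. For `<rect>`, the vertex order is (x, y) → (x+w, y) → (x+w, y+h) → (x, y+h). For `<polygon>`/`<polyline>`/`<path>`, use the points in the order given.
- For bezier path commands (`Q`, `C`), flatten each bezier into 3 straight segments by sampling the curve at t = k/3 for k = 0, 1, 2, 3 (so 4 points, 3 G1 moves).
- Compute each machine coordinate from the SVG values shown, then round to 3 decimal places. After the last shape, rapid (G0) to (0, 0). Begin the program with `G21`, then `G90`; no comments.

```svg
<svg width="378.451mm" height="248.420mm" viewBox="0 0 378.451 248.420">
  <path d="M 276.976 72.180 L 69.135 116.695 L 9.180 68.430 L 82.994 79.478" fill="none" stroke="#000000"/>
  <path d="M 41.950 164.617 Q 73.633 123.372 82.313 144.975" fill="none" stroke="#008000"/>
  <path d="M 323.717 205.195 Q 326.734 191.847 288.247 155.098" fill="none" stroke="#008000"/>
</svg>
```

1 u = 1 mm; y_m = 248.420 − y.

[1] `<path>` open polyline, #000000→score S634 F2116: (276.976,176.240) → (69.135,131.725) → (9.180,179.990) → (82.994,168.942)

[2] `<path>` quadratic bezier, #008000→engrave S240 F2777: (41.950,83.803) → (60.516,104.317) → (73.970,110.864) → (82.313,103.445)

[3] `<path>` quadratic bezier, #008000→engrave S240 F2777: (323.717,43.225) → (321.117,54.724) → (309.293,71.423) → (288.247,93.322)

G21
G90
G0 X276.976 Y176.240
M4 S634
G01 X69.135 Y131.725 F2116
G01 X9.180 Y179.990 F2116
G01 X82.994 Y168.942 F2116
M5
G0 X41.950 Y83.803
M4 S240
G01 X60.516 Y104.317 F2777
G01 X73.970 Y110.864 F2777
G01 X82.313 Y103.445 F2777
M5
G0 X323.717 Y43.225
M4 S240
G01 X321.117 Y54.724 F2777
G01 X309.293 Y71.423 F2777
G01 X288.247 Y93.322 F2777
M5
G0 X0.000 Y0.000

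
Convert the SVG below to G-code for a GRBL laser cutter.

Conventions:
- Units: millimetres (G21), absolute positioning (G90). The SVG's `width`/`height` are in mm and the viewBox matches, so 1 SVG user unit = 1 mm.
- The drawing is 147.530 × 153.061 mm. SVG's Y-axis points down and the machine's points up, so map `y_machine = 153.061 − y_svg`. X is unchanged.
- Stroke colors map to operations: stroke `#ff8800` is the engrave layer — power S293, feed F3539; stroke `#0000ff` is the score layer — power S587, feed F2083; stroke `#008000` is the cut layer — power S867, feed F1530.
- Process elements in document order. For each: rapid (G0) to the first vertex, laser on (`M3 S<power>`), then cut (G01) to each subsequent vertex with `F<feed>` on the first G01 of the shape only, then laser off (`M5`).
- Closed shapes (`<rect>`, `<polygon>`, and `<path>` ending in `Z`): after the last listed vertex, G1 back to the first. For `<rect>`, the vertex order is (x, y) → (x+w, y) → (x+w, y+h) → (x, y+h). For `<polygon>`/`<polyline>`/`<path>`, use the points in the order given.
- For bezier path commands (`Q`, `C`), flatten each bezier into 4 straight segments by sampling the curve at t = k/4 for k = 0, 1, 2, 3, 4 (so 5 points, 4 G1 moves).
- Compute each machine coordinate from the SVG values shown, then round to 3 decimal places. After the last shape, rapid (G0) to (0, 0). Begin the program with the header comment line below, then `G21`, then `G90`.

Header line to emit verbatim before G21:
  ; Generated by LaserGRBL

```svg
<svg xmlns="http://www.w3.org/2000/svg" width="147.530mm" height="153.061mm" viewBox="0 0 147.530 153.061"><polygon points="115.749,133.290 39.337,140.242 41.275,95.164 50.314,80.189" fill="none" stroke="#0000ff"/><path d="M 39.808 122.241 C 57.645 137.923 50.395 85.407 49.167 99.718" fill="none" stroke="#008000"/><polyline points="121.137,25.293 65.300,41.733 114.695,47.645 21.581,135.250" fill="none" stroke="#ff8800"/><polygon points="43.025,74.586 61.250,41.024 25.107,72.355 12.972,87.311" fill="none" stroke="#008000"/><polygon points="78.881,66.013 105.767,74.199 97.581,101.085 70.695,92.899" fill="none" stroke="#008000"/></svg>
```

; Generated by LaserGRBL
G21
G90
G0 X115.749 Y19.771
M3 S587
G01 X39.337 Y12.819 F2083
G01 X41.275 Y57.897
G01 X50.314 Y72.872
G01 X115.749 Y19.771
M5
G0 X39.808 Y30.820
M3 S867
G01 X48.968 Y29.736 F1530
G01 X51.637 Y41.567
G01 X50.731 Y53.656
G01 X49.167 Y53.343
M5
G0 X121.137 Y127.768
M3 S293
G01 X65.300 Y111.328 F3539
G01 X114.695 Y105.416
G01 X21.581 Y17.811
M5
G0 X43.025 Y78.475
M3 S867
G01 X61.250 Y112.037 F1530
G01 X25.107 Y80.706
G01 X12.972 Y65.750
G01 X43.025 Y78.475
M5
G0 X78.881 Y87.048
M3 S867
G01 X105.767 Y78.862 F1530
G01 X97.581 Y51.976
G01 X70.695 Y60.162
G01 X78.881 Y87.048
M5
G0 X0.000 Y0.000

Since the viewBox matches the mm dimensions, user units are millimetres directly. The only transform is the Y-flip y_m = 153.061 − y_svg.

Shape 1 is a closed polygon drawn with `<polygon>`. Its stroke #0000ff means score at S587, F2083. After flipping Y the toolpath is (115.749,19.771) → (39.337,12.819) → (41.275,57.897) → (50.314,72.872) → (115.749,19.771), returning to the start.

Shape 2 is a cubic bezier drawn with `<path>`. Its stroke #008000 means cut at S867, F1530. After flipping Y the toolpath is (39.808,30.820) → (48.968,29.736) → (51.637,41.567) → (50.731,53.656) → (49.167,53.343).

Shape 3 is a open polyline drawn with `<polyline>`. Its stroke #ff8800 means engrave at S293, F3539. After flipping Y the toolpath is (121.137,127.768) → (65.300,111.328) → (114.695,105.416) → (21.581,17.811).

Shape 4 is a closed polygon drawn with `<polygon>`. Its stroke #008000 means cut at S867, F1530. After flipping Y the toolpath is (43.025,78.475) → (61.250,112.037) → (25.107,80.706) → (12.972,65.750) → (43.025,78.475), returning to the start.

Shape 5 is a regular polygon drawn with `<polygon>`. Its stroke #008000 means cut at S867, F1530. After flipping Y the toolpath is (78.881,87.048) → (105.767,78.862) → (97.581,51.976) → (70.695,60.162) → (78.881,87.048), returning to the start.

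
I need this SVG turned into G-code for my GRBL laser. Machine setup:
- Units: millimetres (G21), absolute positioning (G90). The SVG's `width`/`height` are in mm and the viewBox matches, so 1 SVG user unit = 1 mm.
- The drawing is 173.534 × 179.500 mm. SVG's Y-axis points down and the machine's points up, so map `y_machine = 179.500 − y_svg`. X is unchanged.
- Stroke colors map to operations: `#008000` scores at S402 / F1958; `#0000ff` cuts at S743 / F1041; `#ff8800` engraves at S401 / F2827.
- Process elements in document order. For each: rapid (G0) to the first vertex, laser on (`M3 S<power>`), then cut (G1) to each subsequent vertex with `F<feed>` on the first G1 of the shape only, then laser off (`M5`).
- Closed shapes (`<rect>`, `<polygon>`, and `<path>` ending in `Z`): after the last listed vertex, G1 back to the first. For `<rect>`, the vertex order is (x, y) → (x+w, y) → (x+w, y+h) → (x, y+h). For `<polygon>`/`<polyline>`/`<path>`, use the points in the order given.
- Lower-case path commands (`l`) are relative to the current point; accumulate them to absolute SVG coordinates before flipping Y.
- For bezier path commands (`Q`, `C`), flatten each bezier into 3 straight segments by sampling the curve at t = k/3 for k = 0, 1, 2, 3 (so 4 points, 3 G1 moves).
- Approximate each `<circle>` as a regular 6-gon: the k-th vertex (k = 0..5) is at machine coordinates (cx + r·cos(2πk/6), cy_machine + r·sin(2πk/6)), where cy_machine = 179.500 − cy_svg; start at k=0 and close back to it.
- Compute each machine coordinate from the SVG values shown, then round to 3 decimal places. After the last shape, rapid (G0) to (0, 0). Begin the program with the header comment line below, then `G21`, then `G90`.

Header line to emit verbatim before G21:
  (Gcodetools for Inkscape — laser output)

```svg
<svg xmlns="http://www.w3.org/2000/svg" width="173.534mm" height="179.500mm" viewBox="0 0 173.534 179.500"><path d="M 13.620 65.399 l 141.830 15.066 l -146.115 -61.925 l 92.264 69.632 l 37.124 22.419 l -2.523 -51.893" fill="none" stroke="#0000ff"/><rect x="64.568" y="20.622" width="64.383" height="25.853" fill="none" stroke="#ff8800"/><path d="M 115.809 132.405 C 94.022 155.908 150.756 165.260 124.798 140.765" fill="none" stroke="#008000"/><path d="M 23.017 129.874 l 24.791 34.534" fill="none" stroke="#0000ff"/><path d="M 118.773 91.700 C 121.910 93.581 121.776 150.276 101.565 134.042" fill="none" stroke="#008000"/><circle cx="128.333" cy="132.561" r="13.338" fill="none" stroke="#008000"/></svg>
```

(Gcodetools for Inkscape — laser output)
G21
G90
G0 X13.620 Y114.101
M3 S743
G1 X155.450 Y99.035 F1041
G1 X9.335 Y160.960
G1 X101.599 Y91.328
G1 X138.723 Y68.909
G1 X136.200 Y120.802
M5
G0 X64.568 Y158.878
M3 S401
G1 X128.951 Y158.878 F2827
G1 X128.951 Y133.025
G1 X64.568 Y133.025
G1 X64.568 Y158.878
M5
G0 X115.809 Y47.095
M3 S402
G1 X114.225 Y29.038 F1958
G1 X129.163 Y24.793
G1 X124.798 Y38.735
M5
G0 X23.017 Y49.626
M3 S743
G1 X47.808 Y15.092 F1041
M5
G0 X118.773 Y87.800
M3 S402
G1 X120.197 Y72.379 F1958
G1 X115.706 Y48.802
G1 X101.565 Y45.458
M5
G0 X141.671 Y46.939
M3 S402
G1 X135.002 Y58.490 F1958
G1 X121.664 Y58.490
G1 X114.995 Y46.939
G1 X121.664 Y35.388
G1 X135.002 Y35.388
G1 X141.671 Y46.939
M5
G0 X0.000 Y0.000

viewBox `0 0 173.534 179.500` with mm width/height → 1 unit = 1 mm. Flip: y_m = 179.500 − y_svg.

**Shape 1** — `<path>` open polyline, stroke `#0000ff` → cut (S743, F1041). Machine vertices: (13.620,114.101) → (155.450,99.035) → (9.335,160.960) → (101.599,91.328) → (138.723,68.909) → (136.200,120.802). Open path.

**Shape 2** — `<rect>` rectangle, stroke `#ff8800` → engrave (S401, F2827). Machine vertices: (64.568,158.878) → (128.951,158.878) → (128.951,133.025) → (64.568,133.025) → (64.568,158.878). Closed: final G1 returns to the first vertex.

**Shape 3** — `<path>` cubic bezier, stroke `#008000` → score (S402, F1958). Control points (SVG): P0=(115.809,132.405), P1=(94.022,155.908), P2=(150.756,165.260), P3=(124.798,140.765); sampled at t=k/3. Machine vertices: (115.809,47.095) → (114.225,29.038) → (129.163,24.793) → (124.798,38.735). Open path.

**Shape 4** — `<path>` line segment, stroke `#0000ff` → cut (S743, F1041). Machine vertices: (23.017,49.626) → (47.808,15.092). Open path.

**Shape 5** — `<path>` cubic bezier, stroke `#008000` → score (S402, F1958). Control points (SVG): P0=(118.773,91.700), P1=(121.910,93.581), P2=(121.776,150.276), P3=(101.565,134.042); sampled at t=k/3. Machine vertices: (118.773,87.800) → (120.197,72.379) → (115.706,48.802) → (101.565,45.458). Open path.

**Shape 6** — `<circle>` circle, stroke `#008000` → score (S402, F1958). Machine vertices: (141.671,46.939) → (135.002,58.490) → (121.664,58.490) → (114.995,46.939) → (121.664,35.388) → (135.002,35.388) → (141.671,46.939). Closed: final G1 returns to the first vertex.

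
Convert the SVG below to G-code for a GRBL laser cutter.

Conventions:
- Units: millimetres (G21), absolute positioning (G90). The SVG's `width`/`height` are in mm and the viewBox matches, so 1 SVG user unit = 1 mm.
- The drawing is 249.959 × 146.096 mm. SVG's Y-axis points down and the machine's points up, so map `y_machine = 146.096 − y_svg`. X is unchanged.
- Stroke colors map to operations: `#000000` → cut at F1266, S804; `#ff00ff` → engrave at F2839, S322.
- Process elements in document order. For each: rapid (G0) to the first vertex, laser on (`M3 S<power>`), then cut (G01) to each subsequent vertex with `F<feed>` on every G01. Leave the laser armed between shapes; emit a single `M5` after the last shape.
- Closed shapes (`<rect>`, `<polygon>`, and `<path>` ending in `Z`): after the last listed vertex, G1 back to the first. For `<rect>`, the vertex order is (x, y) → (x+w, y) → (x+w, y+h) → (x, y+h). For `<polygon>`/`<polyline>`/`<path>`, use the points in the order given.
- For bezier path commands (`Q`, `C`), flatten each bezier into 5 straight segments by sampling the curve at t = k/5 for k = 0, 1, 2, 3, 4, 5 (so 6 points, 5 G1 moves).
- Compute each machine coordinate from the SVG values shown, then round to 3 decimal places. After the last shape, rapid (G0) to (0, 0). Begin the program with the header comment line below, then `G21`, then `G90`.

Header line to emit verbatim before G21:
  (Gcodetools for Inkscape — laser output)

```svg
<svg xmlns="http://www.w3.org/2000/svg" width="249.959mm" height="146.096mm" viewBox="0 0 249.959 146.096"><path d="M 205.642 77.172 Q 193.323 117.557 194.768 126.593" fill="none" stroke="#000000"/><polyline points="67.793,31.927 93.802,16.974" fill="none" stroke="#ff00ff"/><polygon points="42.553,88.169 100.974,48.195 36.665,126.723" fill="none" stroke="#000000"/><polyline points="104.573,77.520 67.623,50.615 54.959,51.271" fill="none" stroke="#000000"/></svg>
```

(Gcodetools for Inkscape — laser output)
G21
G90
G0 X205.642 Y68.924
M3 S804
G01 X201.265 Y54.024 F1266
G01 X197.989 Y41.632 F1266
G01 X195.814 Y31.748 F1266
G01 X194.741 Y24.371 F1266
G01 X194.768 Y19.503 F1266
G0 X67.793 Y114.169
M3 S322
G01 X93.802 Y129.122 F2839
G0 X42.553 Y57.927
M3 S804
G01 X100.974 Y97.901 F1266
G01 X36.665 Y19.373 F1266
G01 X42.553 Y57.927 F1266
G0 X104.573 Y68.576
M3 S804
G01 X67.623 Y95.481 F1266
G01 X54.959 Y94.825 F1266
M5
G0 X0.000 Y0.000

1 u = 1 mm; y_m = 146.096 − y.

[1] `<path>` quadratic bezier, #000000→cut S804 F1266: (205.642,68.924) → (201.265,54.024) → (197.989,41.632) → (195.814,31.748) → (194.741,24.371) → (194.768,19.503)

[2] `<polyline>` line segment, #ff00ff→engrave S322 F2839: (67.793,114.169) → (93.802,129.122)

[3] `<polygon>` closed polygon, #000000→cut S804 F1266: (42.553,57.927) → (100.974,97.901) → (36.665,19.373) → (42.553,57.927) (closed)

[4] `<polyline>` open polyline, #000000→cut S804 F1266: (104.573,68.576) → (67.623,95.481) → (54.959,94.825)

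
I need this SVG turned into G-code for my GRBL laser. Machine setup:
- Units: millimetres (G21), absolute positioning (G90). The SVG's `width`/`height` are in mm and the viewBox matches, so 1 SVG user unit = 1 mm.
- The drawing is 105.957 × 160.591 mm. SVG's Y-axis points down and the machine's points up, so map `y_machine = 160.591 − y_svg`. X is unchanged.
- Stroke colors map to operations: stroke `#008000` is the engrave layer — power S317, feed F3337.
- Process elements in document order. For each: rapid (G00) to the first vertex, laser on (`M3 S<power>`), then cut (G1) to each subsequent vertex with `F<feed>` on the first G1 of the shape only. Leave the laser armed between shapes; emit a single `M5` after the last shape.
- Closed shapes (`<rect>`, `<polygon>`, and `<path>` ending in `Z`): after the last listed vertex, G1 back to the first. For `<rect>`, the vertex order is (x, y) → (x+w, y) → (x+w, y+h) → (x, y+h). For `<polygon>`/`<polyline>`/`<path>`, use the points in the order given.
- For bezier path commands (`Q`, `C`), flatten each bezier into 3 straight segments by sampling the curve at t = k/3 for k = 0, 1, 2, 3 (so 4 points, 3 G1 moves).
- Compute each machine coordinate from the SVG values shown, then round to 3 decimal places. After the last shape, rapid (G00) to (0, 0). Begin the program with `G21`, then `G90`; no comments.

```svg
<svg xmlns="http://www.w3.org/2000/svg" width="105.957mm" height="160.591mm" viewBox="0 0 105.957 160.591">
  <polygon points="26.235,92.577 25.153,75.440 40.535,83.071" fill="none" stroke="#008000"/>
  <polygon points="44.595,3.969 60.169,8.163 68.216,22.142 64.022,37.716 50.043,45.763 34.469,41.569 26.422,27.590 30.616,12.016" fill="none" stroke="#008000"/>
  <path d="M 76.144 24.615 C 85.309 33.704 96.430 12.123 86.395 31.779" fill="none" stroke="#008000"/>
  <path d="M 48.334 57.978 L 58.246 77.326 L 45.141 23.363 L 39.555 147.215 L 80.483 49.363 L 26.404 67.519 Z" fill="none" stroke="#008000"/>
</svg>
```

G21
G90
G00 X26.235 Y68.014
M3 S317
G1 X25.153 Y85.151 F3337
G1 X40.535 Y77.520
G1 X26.235 Y68.014
G00 X44.595 Y156.622
M3 S317
G1 X60.169 Y152.428 F3337
G1 X68.216 Y138.449
G1 X64.022 Y122.875
G1 X50.043 Y114.828
G1 X34.469 Y119.022
G1 X26.422 Y133.001
G1 X30.616 Y148.575
G1 X44.595 Y156.622
G00 X76.144 Y135.976
M3 S317
G1 X85.105 Y134.447 F3337
G1 X90.234 Y137.386
G1 X86.395 Y128.812
G00 X48.334 Y102.613
M3 S317
G1 X58.246 Y83.265 F3337
G1 X45.141 Y137.228
G1 X39.555 Y13.376
G1 X80.483 Y111.228
G1 X26.404 Y93.072
G1 X48.334 Y102.613
M5
G00 X0.000 Y0.000

Since the viewBox matches the mm dimensions, user units are millimetres directly. The only transform is the Y-flip y_m = 160.591 − y_svg.

Shape 1 is a regular polygon drawn with `<polygon>`. Its stroke #008000 means engrave at S317, F3337. After flipping Y the toolpath is (26.235,68.014) → (25.153,85.151) → (40.535,77.520) → (26.235,68.014), returning to the start.

Shape 2 is a regular polygon drawn with `<polygon>`. Its stroke #008000 means engrave at S317, F3337. After flipping Y the toolpath is (44.595,156.622) → (60.169,152.428) → (68.216,138.449) → (64.022,122.875) → (50.043,114.828) → (34.469,119.022) → (26.422,133.001) → (30.616,148.575) → (44.595,156.622), returning to the start.

Shape 3 is a cubic bezier drawn with `<path>`. Its stroke #008000 means engrave at S317, F3337. After flipping Y the toolpath is (76.144,135.976) → (85.105,134.447) → (90.234,137.386) → (86.395,128.812).

Shape 4 is a closed polygon drawn with `<path>`. Its stroke #008000 means engrave at S317, F3337. After flipping Y the toolpath is (48.334,102.613) → (58.246,83.265) → (45.141,137.228) → (39.555,13.376) → (80.483,111.228) → (26.404,93.072) → (48.334,102.613), returning to the start.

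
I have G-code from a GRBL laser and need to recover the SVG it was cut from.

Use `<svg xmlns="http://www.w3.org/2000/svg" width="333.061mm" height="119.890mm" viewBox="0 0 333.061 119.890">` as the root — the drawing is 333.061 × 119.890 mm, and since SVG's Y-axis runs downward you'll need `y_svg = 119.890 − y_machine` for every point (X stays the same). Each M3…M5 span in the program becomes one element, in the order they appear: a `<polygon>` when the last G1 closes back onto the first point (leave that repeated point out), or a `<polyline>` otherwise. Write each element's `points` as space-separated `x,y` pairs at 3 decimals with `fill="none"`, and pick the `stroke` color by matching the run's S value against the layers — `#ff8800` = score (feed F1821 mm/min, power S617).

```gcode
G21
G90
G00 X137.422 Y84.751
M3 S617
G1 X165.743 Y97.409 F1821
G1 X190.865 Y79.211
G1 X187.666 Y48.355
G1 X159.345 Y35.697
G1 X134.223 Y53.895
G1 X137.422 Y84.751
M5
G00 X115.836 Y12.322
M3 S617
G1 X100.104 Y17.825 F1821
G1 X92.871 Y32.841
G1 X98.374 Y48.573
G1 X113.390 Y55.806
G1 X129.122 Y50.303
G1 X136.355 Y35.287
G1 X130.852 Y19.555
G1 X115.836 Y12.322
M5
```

<svg xmlns="http://www.w3.org/2000/svg" width="333.061mm" height="119.890mm" viewBox="0 0 333.061 119.890">
  <polygon points="137.422,35.139 165.743,22.481 190.865,40.679 187.666,71.535 159.345,84.193 134.223,65.995" fill="none" stroke="#ff8800"/>
  <polygon points="115.836,107.568 100.104,102.065 92.871,87.049 98.374,71.317 113.390,64.084 129.122,69.587 136.355,84.603 130.852,100.335" fill="none" stroke="#ff8800"/>
</svg>

Machine Y-up, SVG Y-down with viewBox height 119.890, so y_svg = 119.890 − y_machine; X carries over. Every run uses S617, so all elements get stroke `#ff8800` (score).

Run 1: The run returns to its start, so emit a `<polygon>` with points (Y-flipped): 137.422,35.139 165.743,22.481 190.865,40.679 187.666,71.535 159.345,84.193 134.223,65.995.

Run 2: The run returns to its start, so emit a `<polygon>` with points (Y-flipped): 115.836,107.568 100.104,102.065 92.871,87.049 98.374,71.317 113.390,64.084 129.122,69.587 136.355,84.603 130.852,100.335.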